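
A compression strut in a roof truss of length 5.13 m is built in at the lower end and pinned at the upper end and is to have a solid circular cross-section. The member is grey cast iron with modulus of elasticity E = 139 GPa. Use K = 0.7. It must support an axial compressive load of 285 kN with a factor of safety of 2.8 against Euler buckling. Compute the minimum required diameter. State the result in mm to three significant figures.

d ≈ 111 mm

Required P_cr = n·P = 2.8 × 285 = 798.0 kN
L_e = K·L = 0.7 × 5.13 = 3.591 m
Required I = P_cr·L_e²/(π²E) = 7.980×10^5 × 3.591² / (π² × 1.39×10^11) = 7.501×10^-6 m⁴
I_req = 7.501×10^6 mm⁴
Solid circle: I = πd⁴/64  ⇒  d = (64I/π)^(1/4) = (64×7.501×10^6/π)^(1/4) = 111 mm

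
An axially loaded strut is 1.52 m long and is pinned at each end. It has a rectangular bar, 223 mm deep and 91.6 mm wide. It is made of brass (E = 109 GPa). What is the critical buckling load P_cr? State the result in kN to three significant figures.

Buckling occurs about the weak axis: I_min = h·b³/12 with b = 91.6 mm (the shorter side).
I_min = 223×91.6³/12 = 1.428×10^7 mm⁴
I = 1.428×10^7 mm⁴ = 1.428×10^-5 m⁴
Effective length L_e = K·L = 1 × 1.52 = 1.520 m
P_cr = π²EI / L_e² = π² × 109×10⁹ × 1.428×10^-5 / 1.520² = 6.650×10^6 N

P_cr ≈ 6650 kN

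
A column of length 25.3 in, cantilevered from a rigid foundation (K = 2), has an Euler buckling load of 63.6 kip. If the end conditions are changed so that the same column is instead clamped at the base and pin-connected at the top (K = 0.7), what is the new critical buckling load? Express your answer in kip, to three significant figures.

P_cr ∝ 1/K², so P_cr,new = P_cr,old × (K_old/K_new)² = 63.6 × (2/0.7)²
= 63.6 × 8.163 = 519 kip

P_cr ≈ 519 kip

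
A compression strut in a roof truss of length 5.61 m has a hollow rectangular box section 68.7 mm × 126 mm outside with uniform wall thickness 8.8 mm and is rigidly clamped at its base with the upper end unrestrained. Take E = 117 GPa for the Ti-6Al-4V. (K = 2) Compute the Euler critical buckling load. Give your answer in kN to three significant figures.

Inner dimensions: h_i = 126 − 2×8.8 = 108.4 mm, b_i = 68.7 − 2×8.8 = 51.10 mm
Weak-axis I_min = (h_o·b_o³ − h_i·b_i³)/12 with b_o = 68.7, b_i = 51.10 mm (shorter outer/inner sides).
I_min = (126×68.7³ − 108.4×51.10³)/12 = 2.199×10^6 mm⁴
I = 2.199×10^6 mm⁴ = 2.199×10^-6 m⁴
Effective length L_e = K·L = 2 × 5.61 = 11.22 m
P_cr = π²EI / L_e² = π² × 117×10⁹ × 2.199×10^-6 / 11.22² = 2.017×10^4 N

P_cr ≈ 20.2 kN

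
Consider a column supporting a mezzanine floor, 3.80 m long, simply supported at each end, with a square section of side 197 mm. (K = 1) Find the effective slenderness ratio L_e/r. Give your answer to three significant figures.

I = a⁴/12 = 197⁴/12 = 1.255×10^8 mm⁴
A = 3.881×10^4 mm²;  r_min = √(I/A) = √(1.255×10^8/3.881×10^4) = 56.87 mm
L_e = K·L = 1 × 3.80 m = 3.800 m = 3800.0 mm
λ = L_e / r_min = 3800.0 / 56.87 = 66.8

λ ≈ 66.8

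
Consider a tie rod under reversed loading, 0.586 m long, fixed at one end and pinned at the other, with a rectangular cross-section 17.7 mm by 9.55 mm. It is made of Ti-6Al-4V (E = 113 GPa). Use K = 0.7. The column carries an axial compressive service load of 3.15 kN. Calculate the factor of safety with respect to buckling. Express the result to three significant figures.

Buckling occurs about the weak axis: I_min = h·b³/12 with b = 9.55 mm (the shorter side).
I_min = 17.7×9.55³/12 = 1.285×10^3 mm⁴
I = 1.285×10^3 mm⁴ = 1.285×10^-9 m⁴
Effective length L_e = K·L = 0.7 × 0.586 = 0.4102 m
P_cr = π²EI / L_e² = π² × 113×10⁹ × 1.285×10^-9 / 0.4102² = 8.515×10^3 N
Factor of safety n = P_cr / P = 8.5151 / 3.15 = 2.70

n ≈ 2.70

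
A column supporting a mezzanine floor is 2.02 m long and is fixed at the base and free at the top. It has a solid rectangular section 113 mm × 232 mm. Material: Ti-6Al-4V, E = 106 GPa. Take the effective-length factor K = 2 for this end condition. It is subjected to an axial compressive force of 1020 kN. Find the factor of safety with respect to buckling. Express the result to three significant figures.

Buckling occurs about the weak axis: I_min = h·b³/12 with b = 113 mm (the shorter side).
I_min = 232×113³/12 = 2.790×10^7 mm⁴
I = 2.790×10^7 mm⁴ = 2.790×10^-5 m⁴
Effective length L_e = K·L = 2 × 2.02 = 4.040 m
P_cr = π²EI / L_e² = π² × 106×10⁹ × 2.790×10^-5 / 4.040² = 1.788×10^6 N
Factor of safety n = P_cr / P = 1788.1 / 1020 = 1.75

n ≈ 1.75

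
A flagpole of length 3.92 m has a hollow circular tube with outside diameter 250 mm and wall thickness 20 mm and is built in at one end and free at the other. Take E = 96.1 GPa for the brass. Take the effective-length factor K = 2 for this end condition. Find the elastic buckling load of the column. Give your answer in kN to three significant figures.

P_cr ≈ 1490 kN

Inner diameter d_i = 250 − 2×20 = 210.0 mm
I = π(d_o⁴ − d_i⁴)/64 = π(250⁴ − 210.0⁴)/64 = 9.628×10^7 mm⁴
I = 9.628×10^7 mm⁴ = 9.628×10^-5 m⁴
Effective length L_e = K·L = 2 × 3.92 = 7.840 m
P_cr = π²EI / L_e² = π² × 96.1×10⁹ × 9.628×10^-5 / 7.840² = 1.486×10^6 N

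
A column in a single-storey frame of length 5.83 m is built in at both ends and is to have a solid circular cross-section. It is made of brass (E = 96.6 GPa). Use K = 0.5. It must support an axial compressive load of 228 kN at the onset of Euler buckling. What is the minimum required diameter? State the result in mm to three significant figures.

d ≈ 80.2 mm

L_e = K·L = 0.5 × 5.83 = 2.915 m
Required I = P_cr·L_e²/(π²E) = 2.280×10^5 × 2.915² / (π² × 9.66×10^10) = 2.032×10^-6 m⁴
I_req = 2.032×10^6 mm⁴
Solid circle: I = πd⁴/64  ⇒  d = (64I/π)^(1/4) = (64×2.032×10^6/π)^(1/4) = 80.2 mm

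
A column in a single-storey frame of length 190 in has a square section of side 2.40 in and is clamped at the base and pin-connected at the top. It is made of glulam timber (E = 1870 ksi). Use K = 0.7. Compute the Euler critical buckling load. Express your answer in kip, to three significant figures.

P_cr ≈ 2.88 kip

I = a⁴/12 = 2.40⁴/12 = 2.765 in⁴
Effective length L_e = K·L = 0.7 × 190 = 133.0 in
P_cr = π²EI / L_e² = π² × 1870×10³ × 2.765 / 133.0² = 2.885×10^3 lb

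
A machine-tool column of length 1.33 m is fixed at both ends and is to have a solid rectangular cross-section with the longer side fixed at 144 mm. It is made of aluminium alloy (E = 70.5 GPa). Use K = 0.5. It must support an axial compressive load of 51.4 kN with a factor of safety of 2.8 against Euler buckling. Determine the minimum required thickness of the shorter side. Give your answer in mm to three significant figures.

b ≈ 19.7 mm

Required P_cr = n·P = 2.8 × 51.4 = 143.9 kN
L_e = K·L = 0.5 × 1.33 = 0.6650 m
Required I = P_cr·L_e²/(π²E) = 1.439×10^5 × 0.6650² / (π² × 7.05×10^10) = 9.147×10^-8 m⁴
I_req = 9.147×10^4 mm⁴
Rectangle, weak axis: I_min = h·b³/12 with h = 144 mm fixed  ⇒  b = (12I/h)^(1/3) = 19.7 mm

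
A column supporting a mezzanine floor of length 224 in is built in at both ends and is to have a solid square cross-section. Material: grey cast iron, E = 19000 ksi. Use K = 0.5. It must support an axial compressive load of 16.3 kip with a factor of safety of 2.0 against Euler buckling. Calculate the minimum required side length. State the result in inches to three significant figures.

Required P_cr = n·P = 2.0 × 16.3 = 32.60 kip
L_e = K·L = 0.5 × 224 = 112.0 in
Required I = P_cr·L_e²/(π²E) = 3.260×10^4 × 112.0² / (π² × 1.90×10^7) = 2.181 in⁴
Solid square: I = a⁴/12  ⇒  a = (12I)^(1/4) = (12×2.181)^(1/4) = 2.26 in

a ≈ 2.26 in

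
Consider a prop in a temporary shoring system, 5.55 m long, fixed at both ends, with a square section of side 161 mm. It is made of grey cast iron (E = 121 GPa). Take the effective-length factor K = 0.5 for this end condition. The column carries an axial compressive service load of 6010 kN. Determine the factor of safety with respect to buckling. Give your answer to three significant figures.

n ≈ 1.44

I = a⁴/12 = 161⁴/12 = 5.599×10^7 mm⁴
I = 5.599×10^7 mm⁴ = 5.599×10^-5 m⁴
Effective length L_e = K·L = 0.5 × 5.55 = 2.775 m
P_cr = π²EI / L_e² = π² × 121×10⁹ × 5.599×10^-5 / 2.775² = 8.683×10^6 N
Factor of safety n = P_cr / P = 8683.2 / 6010 = 1.44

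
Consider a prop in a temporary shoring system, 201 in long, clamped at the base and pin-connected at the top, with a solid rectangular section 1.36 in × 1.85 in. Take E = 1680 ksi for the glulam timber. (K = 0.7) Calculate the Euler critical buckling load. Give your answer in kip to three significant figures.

P_cr ≈ 0.325 kip

Buckling occurs about the weak axis: I_min = h·b³/12 with b = 1.36 in (the shorter side).
I_min = 1.85×1.36³/12 = 0.3878 in⁴
Effective length L_e = K·L = 0.7 × 201 = 140.7 in
P_cr = π²EI / L_e² = π² × 1680×10³ × 0.3878 / 140.7² = 324.8 lb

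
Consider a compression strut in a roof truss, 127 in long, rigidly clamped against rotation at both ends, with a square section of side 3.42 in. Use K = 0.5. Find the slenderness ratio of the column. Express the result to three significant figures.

λ ≈ 64.3

For a square r = a/√12 = 3.42/√12 = 0.9873 in
L_e = K·L = 0.5 × 127 = 63.50 in
λ = L_e / r_min = 63.500 / 0.9873 = 64.3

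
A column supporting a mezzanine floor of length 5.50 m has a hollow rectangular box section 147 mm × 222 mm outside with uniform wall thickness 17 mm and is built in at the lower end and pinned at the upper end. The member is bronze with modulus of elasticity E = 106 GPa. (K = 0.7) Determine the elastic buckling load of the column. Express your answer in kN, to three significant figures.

Inner dimensions: h_i = 222 − 2×17 = 188.0 mm, b_i = 147 − 2×17 = 113.0 mm
Weak-axis I_min = (h_o·b_o³ − h_i·b_i³)/12 with b_o = 147, b_i = 113.0 mm (shorter outer/inner sides).
I_min = (222×147³ − 188.0×113.0³)/12 = 3.616×10^7 mm⁴
I = 3.616×10^7 mm⁴ = 3.616×10^-5 m⁴
Effective length L_e = K·L = 0.7 × 5.50 = 3.850 m
P_cr = π²EI / L_e² = π² × 106×10⁹ × 3.616×10^-5 / 3.850² = 2.552×10^6 N

P_cr ≈ 2550 kN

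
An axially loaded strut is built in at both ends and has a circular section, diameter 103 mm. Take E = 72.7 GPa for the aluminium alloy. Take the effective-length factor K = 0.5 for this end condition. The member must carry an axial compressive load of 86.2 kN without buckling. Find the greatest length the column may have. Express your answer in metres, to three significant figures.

L_max ≈ 13.6 m

I = πd⁴/64 = π×103⁴/64 = 5.525×10^6 mm⁴
I = 5.525×10^-6 m⁴
At the buckling limit P_cr = P = 8.620×10^4 N
From P_cr = π²EI/(K·L)²:  L = (1/K)·√(π²EI/P_cr) = (1/0.5)·√(π²×7.27×10^10×5.525×10^-6/8.620×10^4)
L = 13.6 m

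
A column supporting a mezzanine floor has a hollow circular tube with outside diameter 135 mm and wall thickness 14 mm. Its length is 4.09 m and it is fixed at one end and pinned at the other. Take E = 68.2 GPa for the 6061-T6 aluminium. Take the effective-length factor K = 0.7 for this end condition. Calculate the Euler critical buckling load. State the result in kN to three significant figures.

Inner diameter d_i = 135 − 2×14 = 107.0 mm
I = π(d_o⁴ − d_i⁴)/64 = π(135⁴ − 107.0⁴)/64 = 9.870×10^6 mm⁴
I = 9.870×10^6 mm⁴ = 9.870×10^-6 m⁴
Effective length L_e = K·L = 0.7 × 4.09 = 2.863 m
P_cr = π²EI / L_e² = π² × 68.2×10⁹ × 9.870×10^-6 / 2.863² = 8.105×10^5 N

P_cr ≈ 811 kN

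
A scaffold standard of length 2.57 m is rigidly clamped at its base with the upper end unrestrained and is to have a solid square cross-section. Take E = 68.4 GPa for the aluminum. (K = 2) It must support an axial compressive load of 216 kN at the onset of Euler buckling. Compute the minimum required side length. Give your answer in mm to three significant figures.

L_e = K·L = 2 × 2.57 = 5.140 m
Required I = P_cr·L_e²/(π²E) = 2.160×10^5 × 5.140² / (π² × 6.84×10^10) = 8.453×10^-6 m⁴
I_req = 8.453×10^6 mm⁴
Solid square: I = a⁴/12  ⇒  a = (12I)^(1/4) = (12×8.453×10^6)^(1/4) = 100 mm

a ≈ 100 mm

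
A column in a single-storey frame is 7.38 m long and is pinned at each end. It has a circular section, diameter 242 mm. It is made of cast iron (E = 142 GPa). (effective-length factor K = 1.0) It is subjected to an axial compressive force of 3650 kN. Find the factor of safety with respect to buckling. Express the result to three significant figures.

n ≈ 1.19

I = πd⁴/64 = π×242⁴/64 = 1.684×10^8 mm⁴
I = 1.684×10^8 mm⁴ = 1.684×10^-4 m⁴
Effective length L_e = K·L = 1 × 7.38 = 7.380 m
P_cr = π²EI / L_e² = π² × 142×10⁹ × 1.684×10^-4 / 7.380² = 4.332×10^6 N
Factor of safety n = P_cr / P = 4332.2 / 3650 = 1.19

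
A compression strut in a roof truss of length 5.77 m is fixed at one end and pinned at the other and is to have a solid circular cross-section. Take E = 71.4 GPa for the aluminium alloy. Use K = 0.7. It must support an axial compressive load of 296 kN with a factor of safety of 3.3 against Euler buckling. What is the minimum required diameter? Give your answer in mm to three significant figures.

Required P_cr = n·P = 3.3 × 296 = 976.8 kN
L_e = K·L = 0.7 × 5.77 = 4.039 m
Required I = P_cr·L_e²/(π²E) = 9.768×10^5 × 4.039² / (π² × 7.14×10^10) = 2.261×10^-5 m⁴
I_req = 2.261×10^7 mm⁴
Solid circle: I = πd⁴/64  ⇒  d = (64I/π)^(1/4) = (64×2.261×10^7/π)^(1/4) = 147 mm

d ≈ 147 mm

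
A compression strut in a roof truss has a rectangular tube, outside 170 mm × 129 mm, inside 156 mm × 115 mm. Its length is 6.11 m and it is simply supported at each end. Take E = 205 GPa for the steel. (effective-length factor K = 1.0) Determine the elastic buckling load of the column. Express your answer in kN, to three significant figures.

P_cr ≈ 577 kN

Weak-axis I_min = (h_o·b_o³ − h_i·b_i³)/12 with b_o = 129, b_i = 115.0 mm (shorter outer/inner sides).
I_min = (170×129³ − 156.0×115.0³)/12 = 1.064×10^7 mm⁴
I = 1.064×10^7 mm⁴ = 1.064×10^-5 m⁴
Effective length L_e = K·L = 1 × 6.11 = 6.110 m
P_cr = π²EI / L_e² = π² × 205×10⁹ × 1.064×10^-5 / 6.110² = 5.767×10^5 N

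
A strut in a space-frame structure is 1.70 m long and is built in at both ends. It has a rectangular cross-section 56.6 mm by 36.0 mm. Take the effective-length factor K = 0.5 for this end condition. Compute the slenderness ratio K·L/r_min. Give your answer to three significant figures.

λ ≈ 81.8

For a rectangle r_min = b/√12 = 36.0/√12 = 10.39 mm
L_e = K·L = 0.5 × 1.70 m = 0.8500 m = 850.00 mm
λ = L_e / r_min = 850.00 / 10.39 = 81.8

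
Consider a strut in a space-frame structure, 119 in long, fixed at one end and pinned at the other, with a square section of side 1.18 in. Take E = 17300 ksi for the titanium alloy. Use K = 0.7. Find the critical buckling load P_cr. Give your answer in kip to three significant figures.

I = a⁴/12 = 1.18⁴/12 = 0.1616 in⁴
Effective length L_e = K·L = 0.7 × 119 = 83.30 in
P_cr = π²EI / L_e² = π² × 17300×10³ × 0.1616 / 83.30² = 3.976×10^3 lb

P_cr ≈ 3.98 kip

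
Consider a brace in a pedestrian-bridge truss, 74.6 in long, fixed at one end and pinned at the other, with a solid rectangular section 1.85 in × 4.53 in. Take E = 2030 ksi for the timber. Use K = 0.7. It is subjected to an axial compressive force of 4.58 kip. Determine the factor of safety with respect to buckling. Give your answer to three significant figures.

Buckling occurs about the weak axis: I_min = h·b³/12 with b = 1.85 in (the shorter side).
I_min = 4.53×1.85³/12 = 2.390 in⁴
Effective length L_e = K·L = 0.7 × 74.6 = 52.22 in
P_cr = π²EI / L_e² = π² × 2030×10³ × 2.390 / 52.22² = 1.756×10^4 lb
Factor of safety n = P_cr / P = 17.561 / 4.58 = 3.83

n ≈ 3.83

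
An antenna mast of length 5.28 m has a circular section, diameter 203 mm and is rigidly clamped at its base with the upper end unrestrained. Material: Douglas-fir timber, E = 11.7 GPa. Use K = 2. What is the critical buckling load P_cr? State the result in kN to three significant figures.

P_cr ≈ 86.3 kN

I = πd⁴/64 = π×203⁴/64 = 8.336×10^7 mm⁴
I = 8.336×10^7 mm⁴ = 8.336×10^-5 m⁴
Effective length L_e = K·L = 2 × 5.28 = 10.56 m
P_cr = π²EI / L_e² = π² × 11.7×10⁹ × 8.336×10^-5 / 10.56² = 8.632×10^4 N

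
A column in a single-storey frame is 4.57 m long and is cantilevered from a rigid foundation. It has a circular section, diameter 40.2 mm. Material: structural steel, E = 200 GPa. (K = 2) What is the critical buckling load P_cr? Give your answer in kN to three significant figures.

P_cr ≈ 3.03 kN

I = πd⁴/64 = π×40.2⁴/64 = 1.282×10^5 mm⁴
I = 1.282×10^5 mm⁴ = 1.282×10^-7 m⁴
Effective length L_e = K·L = 2 × 4.57 = 9.140 m
P_cr = π²EI / L_e² = π² × 200×10⁹ × 1.282×10^-7 / 9.140² = 3.029×10^3 N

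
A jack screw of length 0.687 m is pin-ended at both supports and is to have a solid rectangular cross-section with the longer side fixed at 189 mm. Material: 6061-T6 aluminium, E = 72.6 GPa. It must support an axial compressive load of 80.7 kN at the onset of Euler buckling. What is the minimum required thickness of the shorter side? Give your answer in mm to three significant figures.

b ≈ 15.0 mm

L_e = K·L = 1 × 0.687 = 0.6870 m
Required I = P_cr·L_e²/(π²E) = 8.070×10^4 × 0.6870² / (π² × 7.26×10^10) = 5.316×10^-8 m⁴
I_req = 5.316×10^4 mm⁴
Rectangle, weak axis: I_min = h·b³/12 with h = 189 mm fixed  ⇒  b = (12I/h)^(1/3) = 15.0 mm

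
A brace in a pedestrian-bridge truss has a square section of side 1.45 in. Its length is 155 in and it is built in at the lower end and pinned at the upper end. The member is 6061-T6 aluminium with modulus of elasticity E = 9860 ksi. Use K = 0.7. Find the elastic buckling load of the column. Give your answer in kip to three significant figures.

P_cr ≈ 3.05 kip

I = a⁴/12 = 1.45⁴/12 = 0.3684 in⁴
Effective length L_e = K·L = 0.7 × 155 = 108.5 in
P_cr = π²EI / L_e² = π² × 9860×10³ × 0.3684 / 108.5² = 3.045×10^3 lb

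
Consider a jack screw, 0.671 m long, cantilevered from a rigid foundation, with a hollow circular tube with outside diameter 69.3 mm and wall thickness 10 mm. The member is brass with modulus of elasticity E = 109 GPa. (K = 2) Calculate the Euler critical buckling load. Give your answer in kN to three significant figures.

Inner diameter d_i = 69.3 − 2×10 = 49.30 mm
I = π(d_o⁴ − d_i⁴)/64 = π(69.3⁴ − 49.30⁴)/64 = 8.422×10^5 mm⁴
I = 8.422×10^5 mm⁴ = 8.422×10^-7 m⁴
Effective length L_e = K·L = 2 × 0.671 = 1.342 m
P_cr = π²EI / L_e² = π² × 109×10⁹ × 8.422×10^-7 / 1.342² = 5.031×10^5 N

P_cr ≈ 503 kN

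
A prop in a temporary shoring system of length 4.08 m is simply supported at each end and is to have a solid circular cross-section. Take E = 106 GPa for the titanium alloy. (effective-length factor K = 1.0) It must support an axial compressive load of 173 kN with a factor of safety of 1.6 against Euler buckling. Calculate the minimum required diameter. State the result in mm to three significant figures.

Required P_cr = n·P = 1.6 × 173 = 276.8 kN
L_e = K·L = 1 × 4.08 = 4.080 m
Required I = P_cr·L_e²/(π²E) = 2.768×10^5 × 4.080² / (π² × 1.06×10^11) = 4.404×10^-6 m⁴
I_req = 4.404×10^6 mm⁴
Solid circle: I = πd⁴/64  ⇒  d = (64I/π)^(1/4) = (64×4.404×10^6/π)^(1/4) = 97.3 mm

d ≈ 97.3 mm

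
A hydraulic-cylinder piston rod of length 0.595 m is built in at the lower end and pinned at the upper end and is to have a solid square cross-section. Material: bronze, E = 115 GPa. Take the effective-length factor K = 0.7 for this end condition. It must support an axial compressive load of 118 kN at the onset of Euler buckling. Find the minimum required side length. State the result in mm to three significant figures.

a ≈ 21.6 mm

L_e = K·L = 0.7 × 0.595 = 0.4165 m
Required I = P_cr·L_e²/(π²E) = 1.180×10^5 × 0.4165² / (π² × 1.15×10^11) = 1.803×10^-8 m⁴
I_req = 1.803×10^4 mm⁴
Solid square: I = a⁴/12  ⇒  a = (12I)^(1/4) = (12×1.803×10^4)^(1/4) = 21.6 mm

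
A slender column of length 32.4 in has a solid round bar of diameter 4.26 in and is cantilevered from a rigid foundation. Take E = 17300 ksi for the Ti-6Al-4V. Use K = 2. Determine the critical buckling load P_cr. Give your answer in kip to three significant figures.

I = πd⁴/64 = π×4.26⁴/64 = 16.17 in⁴
Effective length L_e = K·L = 2 × 32.4 = 64.80 in
P_cr = π²EI / L_e² = π² × 17300×10³ × 16.17 / 64.80² = 6.574×10^5 lb

P_cr ≈ 657 kip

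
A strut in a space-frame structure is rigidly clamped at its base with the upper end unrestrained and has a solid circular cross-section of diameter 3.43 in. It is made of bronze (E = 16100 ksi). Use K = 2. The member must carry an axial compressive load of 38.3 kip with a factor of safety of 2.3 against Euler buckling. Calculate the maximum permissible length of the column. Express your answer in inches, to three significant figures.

I = πd⁴/64 = π×3.43⁴/64 = 6.794 in⁴
Required critical load P_cr = n·P = 2.3 × 38.3 = 88.09 kip = 8.809×10^4 lb
From P_cr = π²EI/(K·L)²:  L = (1/K)·√(π²EI/P_cr) = (1/2)·√(π²×1.61×10^7×6.794/8.809×10^4)
L = 55.4 in

L_max ≈ 55.4 in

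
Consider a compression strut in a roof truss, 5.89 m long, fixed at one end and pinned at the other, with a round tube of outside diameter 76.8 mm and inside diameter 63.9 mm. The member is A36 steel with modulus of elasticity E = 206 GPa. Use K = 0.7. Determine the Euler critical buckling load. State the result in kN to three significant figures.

d_o = 76.8 mm, d_i = 63.9 mm
I = π(d_o⁴ − d_i⁴)/64 = π(76.8⁴ − 63.90⁴)/64 = 8.893×10^5 mm⁴
I = 8.893×10^5 mm⁴ = 8.893×10^-7 m⁴
Effective length L_e = K·L = 0.7 × 5.89 = 4.123 m
P_cr = π²EI / L_e² = π² × 206×10⁹ × 8.893×10^-7 / 4.123² = 1.064×10^5 N

P_cr ≈ 106 kN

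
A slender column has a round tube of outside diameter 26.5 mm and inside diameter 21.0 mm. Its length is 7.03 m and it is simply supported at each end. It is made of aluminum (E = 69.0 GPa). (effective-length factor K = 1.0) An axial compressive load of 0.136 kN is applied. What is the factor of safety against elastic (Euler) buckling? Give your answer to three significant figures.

n ≈ 1.49

d_o = 26.5 mm, d_i = 21.0 mm
I = π(d_o⁴ − d_i⁴)/64 = π(26.5⁴ − 21.00⁴)/64 = 1.466×10^4 mm⁴
I = 1.466×10^4 mm⁴ = 1.466×10^-8 m⁴
Effective length L_e = K·L = 1 × 7.03 = 7.030 m
P_cr = π²EI / L_e² = π² × 69.0×10⁹ × 1.466×10^-8 / 7.030² = 202.0 N
Factor of safety n = P_cr / P = 0.20203 / 0.136 = 1.49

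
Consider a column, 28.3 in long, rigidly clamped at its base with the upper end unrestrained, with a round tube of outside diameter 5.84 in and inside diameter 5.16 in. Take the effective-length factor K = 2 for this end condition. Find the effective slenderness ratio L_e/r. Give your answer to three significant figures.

d_o = 5.84 in, d_i = 5.16 in
I = π(d_o⁴ − d_i⁴)/64 = π(5.84⁴ − 5.160⁴)/64 = 22.30 in⁴
A = 5.875 in²;  r_min = √(I/A) = √(22.30/5.875) = 1.948 in
L_e = K·L = 2 × 28.3 = 56.60 in
λ = L_e / r_min = 56.600 / 1.948 = 29.1

λ ≈ 29.1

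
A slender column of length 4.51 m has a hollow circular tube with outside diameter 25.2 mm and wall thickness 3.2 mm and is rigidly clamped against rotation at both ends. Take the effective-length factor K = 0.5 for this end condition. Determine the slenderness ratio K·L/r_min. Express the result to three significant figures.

λ ≈ 287

Inner diameter d_i = 25.2 − 2×3.2 = 18.80 mm
I = π(d_o⁴ − d_i⁴)/64 = π(25.2⁴ − 18.80⁴)/64 = 1.366×10^4 mm⁴
A = 221.2 mm²;  r_min = √(I/A) = √(1.366×10^4/221.2) = 7.860 mm
L_e = K·L = 0.5 × 4.51 m = 2.255 m = 2255.0 mm
λ = L_e / r_min = 2255.0 / 7.860 = 287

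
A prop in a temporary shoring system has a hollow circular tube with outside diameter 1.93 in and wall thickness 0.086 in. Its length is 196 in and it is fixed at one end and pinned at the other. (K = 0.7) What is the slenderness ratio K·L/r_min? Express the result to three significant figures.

λ ≈ 210

Inner diameter d_i = 1.93 − 2×0.086 = 1.758 in
I = π(d_o⁴ − d_i⁴)/64 = π(1.93⁴ − 1.758⁴)/64 = 0.2122 in⁴
A = 0.4982 in²;  r_min = √(I/A) = √(0.2122/0.4982) = 0.6527 in
L_e = K·L = 0.7 × 196 = 137.2 in
λ = L_e / r_min = 137.20 / 0.6527 = 210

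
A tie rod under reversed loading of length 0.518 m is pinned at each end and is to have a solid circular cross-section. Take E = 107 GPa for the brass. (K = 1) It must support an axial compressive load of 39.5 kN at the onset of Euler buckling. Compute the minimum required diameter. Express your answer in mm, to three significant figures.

L_e = K·L = 1 × 0.518 = 0.5180 m
Required I = P_cr·L_e²/(π²E) = 3.950×10^4 × 0.5180² / (π² × 1.07×10^11) = 1.004×10^-8 m⁴
I_req = 1.004×10^4 mm⁴
Solid circle: I = πd⁴/64  ⇒  d = (64I/π)^(1/4) = (64×1.004×10^4/π)^(1/4) = 21.3 mm

d ≈ 21.3 mm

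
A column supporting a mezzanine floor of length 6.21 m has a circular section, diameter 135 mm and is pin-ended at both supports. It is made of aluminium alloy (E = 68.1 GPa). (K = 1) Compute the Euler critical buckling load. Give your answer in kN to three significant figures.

P_cr ≈ 284 kN

I = πd⁴/64 = π×135⁴/64 = 1.630×10^7 mm⁴
I = 1.630×10^7 mm⁴ = 1.630×10^-5 m⁴
Effective length L_e = K·L = 1 × 6.21 = 6.210 m
P_cr = π²EI / L_e² = π² × 68.1×10⁹ × 1.630×10^-5 / 6.210² = 2.842×10^5 N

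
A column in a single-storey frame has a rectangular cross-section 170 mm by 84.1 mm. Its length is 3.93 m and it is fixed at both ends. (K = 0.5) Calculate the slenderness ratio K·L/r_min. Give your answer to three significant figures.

Buckling occurs about the weak axis: I_min = h·b³/12 with b = 84.1 mm (the shorter side).
I_min = 170×84.1³/12 = 8.427×10^6 mm⁴
A = 1.430×10^4 mm²;  r_min = √(I/A) = √(8.427×10^6/1.430×10^4) = 24.28 mm
L_e = K·L = 0.5 × 3.93 m = 1.965 m = 1965.0 mm
λ = L_e / r_min = 1965.0 / 24.28 = 80.9

λ ≈ 80.9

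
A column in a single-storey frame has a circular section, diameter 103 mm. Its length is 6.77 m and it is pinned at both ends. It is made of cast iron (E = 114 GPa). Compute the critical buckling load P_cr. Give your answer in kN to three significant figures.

P_cr ≈ 136 kN

I = πd⁴/64 = π×103⁴/64 = 5.525×10^6 mm⁴
I = 5.525×10^6 mm⁴ = 5.525×10^-6 m⁴
Effective length L_e = K·L = 1 × 6.77 = 6.770 m
P_cr = π²EI / L_e² = π² × 114×10⁹ × 5.525×10^-6 / 6.770² = 1.356×10^5 N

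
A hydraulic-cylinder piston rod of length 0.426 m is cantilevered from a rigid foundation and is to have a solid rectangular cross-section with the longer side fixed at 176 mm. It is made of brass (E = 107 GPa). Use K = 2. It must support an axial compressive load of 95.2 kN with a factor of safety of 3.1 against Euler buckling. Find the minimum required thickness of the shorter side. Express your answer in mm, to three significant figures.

b ≈ 24.0 mm

Required P_cr = n·P = 3.1 × 95.2 = 295.1 kN
L_e = K·L = 2 × 0.426 = 0.8520 m
Required I = P_cr·L_e²/(π²E) = 2.951×10^5 × 0.8520² / (π² × 1.07×10^11) = 2.029×10^-7 m⁴
I_req = 2.029×10^5 mm⁴
Rectangle, weak axis: I_min = h·b³/12 with h = 176 mm fixed  ⇒  b = (12I/h)^(1/3) = 24.0 mm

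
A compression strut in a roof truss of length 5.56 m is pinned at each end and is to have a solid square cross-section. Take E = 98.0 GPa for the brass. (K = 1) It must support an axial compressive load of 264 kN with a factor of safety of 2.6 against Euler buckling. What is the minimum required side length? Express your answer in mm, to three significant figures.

a ≈ 127 mm

Required P_cr = n·P = 2.6 × 264 = 686.4 kN
L_e = K·L = 1 × 5.56 = 5.560 m
Required I = P_cr·L_e²/(π²E) = 6.864×10^5 × 5.560² / (π² × 9.80×10^10) = 2.194×10^-5 m⁴
I_req = 2.194×10^7 mm⁴
Solid square: I = a⁴/12  ⇒  a = (12I)^(1/4) = (12×2.194×10^7)^(1/4) = 127 mm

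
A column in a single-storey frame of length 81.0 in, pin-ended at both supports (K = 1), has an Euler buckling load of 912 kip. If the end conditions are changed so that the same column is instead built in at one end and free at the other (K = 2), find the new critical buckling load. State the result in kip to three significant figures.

P_cr ≈ 228 kip

P_cr ∝ 1/K², so P_cr,new = P_cr,old × (K_old/K_new)² = 912 × (1/2)²
= 912 × 0.2500 = 228 kip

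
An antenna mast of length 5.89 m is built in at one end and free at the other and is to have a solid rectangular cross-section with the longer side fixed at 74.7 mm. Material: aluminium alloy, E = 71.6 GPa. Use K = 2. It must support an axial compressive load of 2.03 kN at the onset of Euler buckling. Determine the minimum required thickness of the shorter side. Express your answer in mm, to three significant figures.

L_e = K·L = 2 × 5.89 = 11.78 m
Required I = P_cr·L_e²/(π²E) = 2.030×10^3 × 11.78² / (π² × 7.16×10^10) = 3.986×10^-7 m⁴
I_req = 3.986×10^5 mm⁴
Rectangle, weak axis: I_min = h·b³/12 with h = 74.7 mm fixed  ⇒  b = (12I/h)^(1/3) = 40.0 mm

b ≈ 40.0 mm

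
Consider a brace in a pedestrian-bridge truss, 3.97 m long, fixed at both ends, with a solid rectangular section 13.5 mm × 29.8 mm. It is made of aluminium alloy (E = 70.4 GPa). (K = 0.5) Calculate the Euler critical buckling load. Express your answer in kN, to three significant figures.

P_cr ≈ 1.08 kN

Buckling occurs about the weak axis: I_min = h·b³/12 with b = 13.5 mm (the shorter side).
I_min = 29.8×13.5³/12 = 6.110×10^3 mm⁴
I = 6.110×10^3 mm⁴ = 6.110×10^-9 m⁴
Effective length L_e = K·L = 0.5 × 3.97 = 1.985 m
P_cr = π²EI / L_e² = π² × 70.4×10⁹ × 6.110×10^-9 / 1.985² = 1.077×10^3 N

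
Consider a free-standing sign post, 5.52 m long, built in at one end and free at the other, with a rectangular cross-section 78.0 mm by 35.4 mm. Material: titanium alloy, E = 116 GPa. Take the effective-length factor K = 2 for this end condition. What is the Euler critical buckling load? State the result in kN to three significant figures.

Buckling occurs about the weak axis: I_min = h·b³/12 with b = 35.4 mm (the shorter side).
I_min = 78.0×35.4³/12 = 2.884×10^5 mm⁴
I = 2.884×10^5 mm⁴ = 2.884×10^-7 m⁴
Effective length L_e = K·L = 2 × 5.52 = 11.04 m
P_cr = π²EI / L_e² = π² × 116×10⁹ × 2.884×10^-7 / 11.04² = 2.709×10^3 N

P_cr ≈ 2.71 kN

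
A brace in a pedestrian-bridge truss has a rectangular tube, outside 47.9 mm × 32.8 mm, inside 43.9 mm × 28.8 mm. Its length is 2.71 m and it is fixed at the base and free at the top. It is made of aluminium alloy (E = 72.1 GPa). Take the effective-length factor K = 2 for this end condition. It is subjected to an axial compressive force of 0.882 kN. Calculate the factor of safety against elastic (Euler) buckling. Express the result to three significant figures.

n ≈ 1.47

Weak-axis I_min = (h_o·b_o³ − h_i·b_i³)/12 with b_o = 32.8, b_i = 28.80 mm (shorter outer/inner sides).
I_min = (47.9×32.8³ − 43.90×28.80³)/12 = 5.347×10^4 mm⁴
I = 5.347×10^4 mm⁴ = 5.347×10^-8 m⁴
Effective length L_e = K·L = 2 × 2.71 = 5.420 m
P_cr = π²EI / L_e² = π² × 72.1×10⁹ × 5.347×10^-8 / 5.420² = 1.295×10^3 N
Factor of safety n = P_cr / P = 1.2951 / 0.882 = 1.47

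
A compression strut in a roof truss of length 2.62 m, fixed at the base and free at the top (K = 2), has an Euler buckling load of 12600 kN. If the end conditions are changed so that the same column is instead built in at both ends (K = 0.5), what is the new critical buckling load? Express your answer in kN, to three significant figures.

P_cr ≈ 202000 kN

P_cr ∝ 1/K², so P_cr,new = P_cr,old × (K_old/K_new)² = 12600 × (2/0.5)²
= 12600 × 16.00 = 202000 kN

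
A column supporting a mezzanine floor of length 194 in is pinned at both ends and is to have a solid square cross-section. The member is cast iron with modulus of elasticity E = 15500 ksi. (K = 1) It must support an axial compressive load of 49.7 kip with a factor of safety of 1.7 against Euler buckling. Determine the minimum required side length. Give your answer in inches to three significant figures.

Required P_cr = n·P = 1.7 × 49.7 = 84.49 kip
L_e = K·L = 1 × 194 = 194.0 in
Required I = P_cr·L_e²/(π²E) = 8.449×10^4 × 194.0² / (π² × 1.55×10^7) = 20.79 in⁴
Solid square: I = a⁴/12  ⇒  a = (12I)^(1/4) = (12×20.79)^(1/4) = 3.97 in

a ≈ 3.97 in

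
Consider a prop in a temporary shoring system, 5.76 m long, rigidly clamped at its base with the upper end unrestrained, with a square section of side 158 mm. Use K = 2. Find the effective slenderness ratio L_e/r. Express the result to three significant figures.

λ ≈ 253

For a square r = a/√12 = 158/√12 = 45.61 mm
L_e = K·L = 2 × 5.76 m = 11.52 m = 11520 mm
λ = L_e / r_min = 11520 / 45.61 = 253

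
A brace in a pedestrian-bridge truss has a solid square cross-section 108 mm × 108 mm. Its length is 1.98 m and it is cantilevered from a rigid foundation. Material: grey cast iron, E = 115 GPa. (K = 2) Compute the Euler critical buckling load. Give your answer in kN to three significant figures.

P_cr ≈ 821 kN

I = a⁴/12 = 108⁴/12 = 1.134×10^7 mm⁴
I = 1.134×10^7 mm⁴ = 1.134×10^-5 m⁴
Effective length L_e = K·L = 2 × 1.98 = 3.960 m
P_cr = π²EI / L_e² = π² × 115×10⁹ × 1.134×10^-5 / 3.960² = 8.206×10^5 N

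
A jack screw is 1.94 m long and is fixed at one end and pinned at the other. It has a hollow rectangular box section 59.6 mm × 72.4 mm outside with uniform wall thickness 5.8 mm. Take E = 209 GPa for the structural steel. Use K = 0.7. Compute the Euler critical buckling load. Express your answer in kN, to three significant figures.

Inner dimensions: h_i = 72.4 − 2×5.8 = 60.80 mm, b_i = 59.6 − 2×5.8 = 48.00 mm
Weak-axis I_min = (h_o·b_o³ − h_i·b_i³)/12 with b_o = 59.6, b_i = 48.00 mm (shorter outer/inner sides).
I_min = (72.4×59.6³ − 60.80×48.00³)/12 = 7.170×10^5 mm⁴
I = 7.170×10^5 mm⁴ = 7.170×10^-7 m⁴
Effective length L_e = K·L = 0.7 × 1.94 = 1.358 m
P_cr = π²EI / L_e² = π² × 209×10⁹ × 7.170×10^-7 / 1.358² = 8.020×10^5 N

P_cr ≈ 802 kN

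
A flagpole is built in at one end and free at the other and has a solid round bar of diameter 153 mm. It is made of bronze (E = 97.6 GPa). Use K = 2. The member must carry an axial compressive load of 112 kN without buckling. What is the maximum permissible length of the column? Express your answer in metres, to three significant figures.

L_max ≈ 7.61 m

I = πd⁴/64 = π×153⁴/64 = 2.690×10^7 mm⁴
I = 2.690×10^-5 m⁴
At the buckling limit P_cr = P = 1.120×10^5 N
From P_cr = π²EI/(K·L)²:  L = (1/K)·√(π²EI/P_cr) = (1/2)·√(π²×9.76×10^10×2.690×10^-5/1.120×10^5)
L = 7.61 m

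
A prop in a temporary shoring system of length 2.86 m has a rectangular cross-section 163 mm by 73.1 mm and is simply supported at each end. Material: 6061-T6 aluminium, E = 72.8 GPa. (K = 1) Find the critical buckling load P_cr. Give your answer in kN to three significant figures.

Buckling occurs about the weak axis: I_min = h·b³/12 with b = 73.1 mm (the shorter side).
I_min = 163×73.1³/12 = 5.306×10^6 mm⁴
I = 5.306×10^6 mm⁴ = 5.306×10^-6 m⁴
Effective length L_e = K·L = 1 × 2.86 = 2.860 m
P_cr = π²EI / L_e² = π² × 72.8×10⁹ × 5.306×10^-6 / 2.860² = 4.661×10^5 N

P_cr ≈ 466 kN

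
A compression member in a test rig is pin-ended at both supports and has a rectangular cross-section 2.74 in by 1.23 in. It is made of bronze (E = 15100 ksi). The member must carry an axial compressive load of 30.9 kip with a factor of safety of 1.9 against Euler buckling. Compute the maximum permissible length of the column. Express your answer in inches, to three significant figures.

L_max ≈ 32.8 in

Buckling occurs about the weak axis: I_min = h·b³/12 with b = 1.23 in (the shorter side).
I_min = 2.74×1.23³/12 = 0.4249 in⁴
Required critical load P_cr = n·P = 1.9 × 30.9 = 58.71 kip = 5.871×10^4 lb
From P_cr = π²EI/(K·L)²:  L = (1/K)·√(π²EI/P_cr) = (1/1)·√(π²×1.51×10^7×0.4249/5.871×10^4)
L = 32.8 in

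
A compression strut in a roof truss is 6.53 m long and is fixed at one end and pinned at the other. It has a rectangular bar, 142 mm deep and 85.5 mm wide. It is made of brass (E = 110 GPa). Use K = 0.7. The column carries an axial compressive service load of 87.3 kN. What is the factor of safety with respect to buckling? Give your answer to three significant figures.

n ≈ 4.40

Buckling occurs about the weak axis: I_min = h·b³/12 with b = 85.5 mm (the shorter side).
I_min = 142×85.5³/12 = 7.396×10^6 mm⁴
I = 7.396×10^6 mm⁴ = 7.396×10^-6 m⁴
Effective length L_e = K·L = 0.7 × 6.53 = 4.571 m
P_cr = π²EI / L_e² = π² × 110×10⁹ × 7.396×10^-6 / 4.571² = 3.843×10^5 N
Factor of safety n = P_cr / P = 384.30 / 87.3 = 4.40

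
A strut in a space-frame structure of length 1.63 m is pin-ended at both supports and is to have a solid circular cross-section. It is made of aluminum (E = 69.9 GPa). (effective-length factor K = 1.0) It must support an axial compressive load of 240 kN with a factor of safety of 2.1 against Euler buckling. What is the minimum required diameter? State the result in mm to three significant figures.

d ≈ 79.3 mm

Required P_cr = n·P = 2.1 × 240 = 504.0 kN
L_e = K·L = 1 × 1.63 = 1.630 m
Required I = P_cr·L_e²/(π²E) = 5.040×10^5 × 1.630² / (π² × 6.99×10^10) = 1.941×10^-6 m⁴
I_req = 1.941×10^6 mm⁴
Solid circle: I = πd⁴/64  ⇒  d = (64I/π)^(1/4) = (64×1.941×10^6/π)^(1/4) = 79.3 mm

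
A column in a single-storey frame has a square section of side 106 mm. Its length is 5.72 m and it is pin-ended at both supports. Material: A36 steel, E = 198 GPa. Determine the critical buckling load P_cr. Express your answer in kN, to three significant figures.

I = a⁴/12 = 106⁴/12 = 1.052×10^7 mm⁴
I = 1.052×10^7 mm⁴ = 1.052×10^-5 m⁴
Effective length L_e = K·L = 1 × 5.72 = 5.720 m
P_cr = π²EI / L_e² = π² × 198×10⁹ × 1.052×10^-5 / 5.720² = 6.284×10^5 N

P_cr ≈ 628 kN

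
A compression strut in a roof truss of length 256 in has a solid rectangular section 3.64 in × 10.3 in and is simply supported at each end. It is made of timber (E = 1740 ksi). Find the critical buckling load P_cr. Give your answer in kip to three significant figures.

P_cr ≈ 10.8 kip

Buckling occurs about the weak axis: I_min = h·b³/12 with b = 3.64 in (the shorter side).
I_min = 10.3×3.64³/12 = 41.40 in⁴
Effective length L_e = K·L = 1 × 256 = 256.0 in
P_cr = π²EI / L_e² = π² × 1740×10³ × 41.40 / 256.0² = 1.085×10^4 lb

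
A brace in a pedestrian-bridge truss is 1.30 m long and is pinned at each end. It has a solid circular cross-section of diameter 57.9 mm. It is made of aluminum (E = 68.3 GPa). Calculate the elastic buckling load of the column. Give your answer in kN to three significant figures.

I = πd⁴/64 = π×57.9⁴/64 = 5.517×10^5 mm⁴
I = 5.517×10^5 mm⁴ = 5.517×10^-7 m⁴
Effective length L_e = K·L = 1 × 1.30 = 1.300 m
P_cr = π²EI / L_e² = π² × 68.3×10⁹ × 5.517×10^-7 / 1.300² = 2.200×10^5 N

P_cr ≈ 220 kN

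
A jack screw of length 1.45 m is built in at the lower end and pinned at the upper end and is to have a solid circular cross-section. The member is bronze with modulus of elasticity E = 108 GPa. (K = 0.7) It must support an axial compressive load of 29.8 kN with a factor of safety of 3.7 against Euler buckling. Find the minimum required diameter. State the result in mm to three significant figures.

Required P_cr = n·P = 3.7 × 29.8 = 110.3 kN
L_e = K·L = 0.7 × 1.45 = 1.015 m
Required I = P_cr·L_e²/(π²E) = 1.103×10^5 × 1.015² / (π² × 1.08×10^11) = 1.066×10^-7 m⁴
I_req = 1.066×10^5 mm⁴
Solid circle: I = πd⁴/64  ⇒  d = (64I/π)^(1/4) = (64×1.066×10^5/π)^(1/4) = 38.4 mm

d ≈ 38.4 mm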